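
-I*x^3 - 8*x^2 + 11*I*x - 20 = (x - 5*I)*(x - 4*I)*(-I*x + 1)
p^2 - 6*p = p*(p - 6)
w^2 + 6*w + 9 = (w + 3)^2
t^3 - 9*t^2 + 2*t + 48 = (t - 8)*(t - 3)*(t + 2)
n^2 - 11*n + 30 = (n - 6)*(n - 5)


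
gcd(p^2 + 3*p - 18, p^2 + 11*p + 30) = p + 6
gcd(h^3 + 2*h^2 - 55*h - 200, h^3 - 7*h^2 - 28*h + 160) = h^2 - 3*h - 40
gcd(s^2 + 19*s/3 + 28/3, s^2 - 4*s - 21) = 1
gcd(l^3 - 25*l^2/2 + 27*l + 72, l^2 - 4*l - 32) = l - 8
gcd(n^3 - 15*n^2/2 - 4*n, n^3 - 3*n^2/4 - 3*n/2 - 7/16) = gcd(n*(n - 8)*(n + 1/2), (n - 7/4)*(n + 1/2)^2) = n + 1/2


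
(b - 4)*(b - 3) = b^2 - 7*b + 12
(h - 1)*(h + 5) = h^2 + 4*h - 5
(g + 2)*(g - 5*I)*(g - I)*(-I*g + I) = -I*g^4 - 6*g^3 - I*g^3 - 6*g^2 + 7*I*g^2 + 12*g + 5*I*g - 10*I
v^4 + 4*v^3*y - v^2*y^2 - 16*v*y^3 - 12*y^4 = (v - 2*y)*(v + y)*(v + 2*y)*(v + 3*y)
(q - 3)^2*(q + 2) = q^3 - 4*q^2 - 3*q + 18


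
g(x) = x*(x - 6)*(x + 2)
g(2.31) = -36.74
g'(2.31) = -14.47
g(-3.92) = -74.66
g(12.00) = 1008.00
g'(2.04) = -15.84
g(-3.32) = -40.84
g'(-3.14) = 42.70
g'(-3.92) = 65.46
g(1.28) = -19.82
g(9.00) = 297.00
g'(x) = x*(x - 6) + x*(x + 2) + (x - 6)*(x + 2) = 3*x^2 - 8*x - 12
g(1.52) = -23.97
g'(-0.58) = -6.35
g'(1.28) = -17.32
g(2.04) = -32.64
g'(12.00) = 324.00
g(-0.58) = 5.42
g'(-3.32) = 47.63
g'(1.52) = -17.23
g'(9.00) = 159.00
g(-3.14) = -32.72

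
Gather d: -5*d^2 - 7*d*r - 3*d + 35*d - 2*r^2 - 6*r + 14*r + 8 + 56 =-5*d^2 + d*(32 - 7*r) - 2*r^2 + 8*r + 64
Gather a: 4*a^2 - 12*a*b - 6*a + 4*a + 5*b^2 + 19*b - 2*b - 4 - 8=4*a^2 + a*(-12*b - 2) + 5*b^2 + 17*b - 12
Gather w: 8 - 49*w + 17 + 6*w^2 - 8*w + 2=6*w^2 - 57*w + 27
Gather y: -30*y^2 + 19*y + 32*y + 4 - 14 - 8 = -30*y^2 + 51*y - 18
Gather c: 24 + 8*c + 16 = 8*c + 40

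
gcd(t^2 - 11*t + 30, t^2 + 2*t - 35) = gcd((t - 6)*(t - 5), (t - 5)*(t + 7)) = t - 5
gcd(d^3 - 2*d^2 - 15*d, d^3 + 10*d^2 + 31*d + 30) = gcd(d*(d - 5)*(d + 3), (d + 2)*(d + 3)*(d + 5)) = d + 3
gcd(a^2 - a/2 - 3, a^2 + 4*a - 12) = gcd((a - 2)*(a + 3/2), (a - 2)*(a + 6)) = a - 2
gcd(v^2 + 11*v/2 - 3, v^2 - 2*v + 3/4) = v - 1/2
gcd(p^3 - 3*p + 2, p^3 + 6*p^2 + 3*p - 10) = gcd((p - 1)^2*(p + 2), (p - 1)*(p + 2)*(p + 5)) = p^2 + p - 2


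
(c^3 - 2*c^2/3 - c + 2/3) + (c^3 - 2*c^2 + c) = 2*c^3 - 8*c^2/3 + 2/3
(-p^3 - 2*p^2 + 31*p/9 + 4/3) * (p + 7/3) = -p^4 - 13*p^3/3 - 11*p^2/9 + 253*p/27 + 28/9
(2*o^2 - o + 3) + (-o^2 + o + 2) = o^2 + 5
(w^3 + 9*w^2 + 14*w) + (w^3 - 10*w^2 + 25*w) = 2*w^3 - w^2 + 39*w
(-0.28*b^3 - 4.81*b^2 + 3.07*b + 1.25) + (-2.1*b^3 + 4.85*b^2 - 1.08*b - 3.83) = -2.38*b^3 + 0.04*b^2 + 1.99*b - 2.58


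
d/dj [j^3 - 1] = 3*j^2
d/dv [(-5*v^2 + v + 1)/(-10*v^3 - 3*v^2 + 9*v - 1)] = 2*(-25*v^4 + 10*v^3 - 6*v^2 + 8*v - 5)/(100*v^6 + 60*v^5 - 171*v^4 - 34*v^3 + 87*v^2 - 18*v + 1)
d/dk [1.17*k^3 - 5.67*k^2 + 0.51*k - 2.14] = 3.51*k^2 - 11.34*k + 0.51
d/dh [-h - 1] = -1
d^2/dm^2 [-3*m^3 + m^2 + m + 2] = 2 - 18*m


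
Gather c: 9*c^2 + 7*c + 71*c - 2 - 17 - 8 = 9*c^2 + 78*c - 27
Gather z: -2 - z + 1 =-z - 1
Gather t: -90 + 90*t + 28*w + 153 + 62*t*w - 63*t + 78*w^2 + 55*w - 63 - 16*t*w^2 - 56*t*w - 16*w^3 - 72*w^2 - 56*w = t*(-16*w^2 + 6*w + 27) - 16*w^3 + 6*w^2 + 27*w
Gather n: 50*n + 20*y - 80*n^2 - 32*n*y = -80*n^2 + n*(50 - 32*y) + 20*y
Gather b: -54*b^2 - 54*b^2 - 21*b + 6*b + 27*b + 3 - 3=-108*b^2 + 12*b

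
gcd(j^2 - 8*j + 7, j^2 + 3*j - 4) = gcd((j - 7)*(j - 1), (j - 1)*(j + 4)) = j - 1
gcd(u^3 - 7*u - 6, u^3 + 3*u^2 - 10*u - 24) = u^2 - u - 6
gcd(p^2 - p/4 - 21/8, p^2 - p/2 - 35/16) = p - 7/4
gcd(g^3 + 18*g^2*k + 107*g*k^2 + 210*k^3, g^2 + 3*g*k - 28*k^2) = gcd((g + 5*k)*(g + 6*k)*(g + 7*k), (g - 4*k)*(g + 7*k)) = g + 7*k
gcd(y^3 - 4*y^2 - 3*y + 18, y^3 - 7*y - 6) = y^2 - y - 6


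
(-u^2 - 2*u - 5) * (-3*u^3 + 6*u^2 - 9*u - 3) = 3*u^5 + 12*u^3 - 9*u^2 + 51*u + 15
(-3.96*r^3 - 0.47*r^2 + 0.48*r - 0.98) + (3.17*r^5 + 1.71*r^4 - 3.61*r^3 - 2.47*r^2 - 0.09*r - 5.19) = 3.17*r^5 + 1.71*r^4 - 7.57*r^3 - 2.94*r^2 + 0.39*r - 6.17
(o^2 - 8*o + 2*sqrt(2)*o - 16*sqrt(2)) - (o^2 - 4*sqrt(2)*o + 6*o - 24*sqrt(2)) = -14*o + 6*sqrt(2)*o + 8*sqrt(2)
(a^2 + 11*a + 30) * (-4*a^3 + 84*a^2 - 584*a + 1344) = -4*a^5 + 40*a^4 + 220*a^3 - 2560*a^2 - 2736*a + 40320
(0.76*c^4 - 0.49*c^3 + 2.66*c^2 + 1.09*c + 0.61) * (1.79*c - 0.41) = 1.3604*c^5 - 1.1887*c^4 + 4.9623*c^3 + 0.8605*c^2 + 0.645*c - 0.2501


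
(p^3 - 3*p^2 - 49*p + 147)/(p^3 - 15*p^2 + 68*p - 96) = (p^2 - 49)/(p^2 - 12*p + 32)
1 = 1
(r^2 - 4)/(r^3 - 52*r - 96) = (r - 2)/(r^2 - 2*r - 48)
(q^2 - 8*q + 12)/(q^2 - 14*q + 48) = (q - 2)/(q - 8)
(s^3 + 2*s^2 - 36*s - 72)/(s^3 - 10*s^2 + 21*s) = (s^3 + 2*s^2 - 36*s - 72)/(s*(s^2 - 10*s + 21))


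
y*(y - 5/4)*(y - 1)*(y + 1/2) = y^4 - 7*y^3/4 + y^2/8 + 5*y/8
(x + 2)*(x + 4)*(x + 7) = x^3 + 13*x^2 + 50*x + 56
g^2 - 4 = (g - 2)*(g + 2)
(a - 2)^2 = a^2 - 4*a + 4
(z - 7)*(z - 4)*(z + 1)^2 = z^4 - 9*z^3 + 7*z^2 + 45*z + 28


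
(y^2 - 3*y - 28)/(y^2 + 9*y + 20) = (y - 7)/(y + 5)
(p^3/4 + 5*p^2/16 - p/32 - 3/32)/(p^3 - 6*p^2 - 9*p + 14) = (8*p^3 + 10*p^2 - p - 3)/(32*(p^3 - 6*p^2 - 9*p + 14))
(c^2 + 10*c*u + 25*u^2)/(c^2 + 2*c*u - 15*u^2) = (-c - 5*u)/(-c + 3*u)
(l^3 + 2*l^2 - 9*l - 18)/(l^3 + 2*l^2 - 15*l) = (l^2 + 5*l + 6)/(l*(l + 5))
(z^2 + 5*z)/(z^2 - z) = (z + 5)/(z - 1)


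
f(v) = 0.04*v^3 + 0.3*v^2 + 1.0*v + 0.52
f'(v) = 0.12*v^2 + 0.6*v + 1.0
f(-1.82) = -0.55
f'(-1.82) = 0.31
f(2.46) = 5.39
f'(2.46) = 3.20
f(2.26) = 4.77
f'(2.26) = 2.97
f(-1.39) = -0.40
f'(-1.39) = 0.40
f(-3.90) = -1.19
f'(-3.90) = 0.49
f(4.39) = 14.08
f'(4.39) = 5.95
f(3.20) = 8.10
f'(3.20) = 4.15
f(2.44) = 5.33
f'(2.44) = 3.18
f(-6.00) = -3.32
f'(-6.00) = 1.72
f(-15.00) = -81.98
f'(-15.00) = 19.00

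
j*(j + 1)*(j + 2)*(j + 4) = j^4 + 7*j^3 + 14*j^2 + 8*j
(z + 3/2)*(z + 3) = z^2 + 9*z/2 + 9/2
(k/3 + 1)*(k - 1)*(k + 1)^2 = k^4/3 + 4*k^3/3 + 2*k^2/3 - 4*k/3 - 1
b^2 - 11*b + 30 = (b - 6)*(b - 5)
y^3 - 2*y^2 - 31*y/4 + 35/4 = (y - 7/2)*(y - 1)*(y + 5/2)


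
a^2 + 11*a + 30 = (a + 5)*(a + 6)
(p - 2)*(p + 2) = p^2 - 4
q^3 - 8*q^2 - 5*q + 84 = (q - 7)*(q - 4)*(q + 3)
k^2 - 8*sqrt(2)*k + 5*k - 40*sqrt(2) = (k + 5)*(k - 8*sqrt(2))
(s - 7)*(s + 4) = s^2 - 3*s - 28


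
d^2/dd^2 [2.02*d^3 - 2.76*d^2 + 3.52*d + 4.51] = 12.12*d - 5.52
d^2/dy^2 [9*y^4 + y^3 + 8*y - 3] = 6*y*(18*y + 1)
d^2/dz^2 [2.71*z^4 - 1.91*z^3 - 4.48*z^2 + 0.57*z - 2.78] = 32.52*z^2 - 11.46*z - 8.96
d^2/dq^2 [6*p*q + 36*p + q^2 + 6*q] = 2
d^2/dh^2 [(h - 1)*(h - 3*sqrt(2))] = 2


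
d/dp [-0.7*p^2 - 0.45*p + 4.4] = -1.4*p - 0.45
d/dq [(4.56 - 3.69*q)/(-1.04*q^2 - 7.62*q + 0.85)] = (-3.8376*q^2 + 9.4848*q + 31.6107)/(1.0816*q^4 + 15.8496*q^3 + 56.2964*q^2 - 12.954*q + 0.7225)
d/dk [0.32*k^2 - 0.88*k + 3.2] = 0.64*k - 0.88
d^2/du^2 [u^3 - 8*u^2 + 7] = 6*u - 16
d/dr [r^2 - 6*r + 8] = 2*r - 6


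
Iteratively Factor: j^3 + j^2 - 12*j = (j - 3)*(j^2 + 4*j) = j*(j - 3)*(j + 4)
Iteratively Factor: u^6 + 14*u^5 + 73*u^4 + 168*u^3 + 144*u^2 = (u)*(u^5 + 14*u^4 + 73*u^3 + 168*u^2 + 144*u) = u*(u + 4)*(u^4 + 10*u^3 + 33*u^2 + 36*u) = u*(u + 4)^2*(u^3 + 6*u^2 + 9*u) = u^2*(u + 4)^2*(u^2 + 6*u + 9) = u^2*(u + 3)*(u + 4)^2*(u + 3)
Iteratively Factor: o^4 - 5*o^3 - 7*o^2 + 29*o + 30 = (o + 1)*(o^3 - 6*o^2 - o + 30) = (o + 1)*(o + 2)*(o^2 - 8*o + 15) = (o - 3)*(o + 1)*(o + 2)*(o - 5)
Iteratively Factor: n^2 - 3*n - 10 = (n - 5)*(n + 2)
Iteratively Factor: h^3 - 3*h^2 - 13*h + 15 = (h + 3)*(h^2 - 6*h + 5) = (h - 1)*(h + 3)*(h - 5)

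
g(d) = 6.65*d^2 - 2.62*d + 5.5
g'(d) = 13.3*d - 2.62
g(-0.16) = 6.09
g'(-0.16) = -4.75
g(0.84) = 7.99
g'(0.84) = 8.55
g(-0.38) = 7.46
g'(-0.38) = -7.67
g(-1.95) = 35.90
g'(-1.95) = -28.56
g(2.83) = 51.34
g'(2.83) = 35.02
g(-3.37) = 89.85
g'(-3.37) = -47.44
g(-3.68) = 105.20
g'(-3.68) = -51.56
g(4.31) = 117.74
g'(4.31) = 54.70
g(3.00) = 57.49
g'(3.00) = 37.28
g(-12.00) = 994.54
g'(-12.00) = -162.22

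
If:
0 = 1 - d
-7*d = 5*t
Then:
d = 1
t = -7/5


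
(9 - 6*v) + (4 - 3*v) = 13 - 9*v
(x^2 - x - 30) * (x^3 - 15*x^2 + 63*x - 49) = x^5 - 16*x^4 + 48*x^3 + 338*x^2 - 1841*x + 1470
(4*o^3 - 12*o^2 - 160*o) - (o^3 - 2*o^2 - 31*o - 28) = 3*o^3 - 10*o^2 - 129*o + 28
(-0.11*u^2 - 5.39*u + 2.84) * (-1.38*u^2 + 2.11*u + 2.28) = 0.1518*u^4 + 7.2061*u^3 - 15.5429*u^2 - 6.2968*u + 6.4752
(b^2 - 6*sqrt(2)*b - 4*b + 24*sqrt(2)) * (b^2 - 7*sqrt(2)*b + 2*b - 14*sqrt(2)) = b^4 - 13*sqrt(2)*b^3 - 2*b^3 + 26*sqrt(2)*b^2 + 76*b^2 - 168*b + 104*sqrt(2)*b - 672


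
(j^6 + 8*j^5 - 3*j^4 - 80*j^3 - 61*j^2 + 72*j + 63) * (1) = j^6 + 8*j^5 - 3*j^4 - 80*j^3 - 61*j^2 + 72*j + 63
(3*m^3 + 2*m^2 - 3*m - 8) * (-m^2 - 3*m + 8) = -3*m^5 - 11*m^4 + 21*m^3 + 33*m^2 - 64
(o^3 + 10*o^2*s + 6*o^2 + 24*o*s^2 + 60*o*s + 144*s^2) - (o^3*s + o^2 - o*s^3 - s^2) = -o^3*s + o^3 + 10*o^2*s + 5*o^2 + o*s^3 + 24*o*s^2 + 60*o*s + 145*s^2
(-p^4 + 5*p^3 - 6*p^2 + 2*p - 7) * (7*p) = -7*p^5 + 35*p^4 - 42*p^3 + 14*p^2 - 49*p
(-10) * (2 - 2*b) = 20*b - 20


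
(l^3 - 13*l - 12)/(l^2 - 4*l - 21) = (l^2 - 3*l - 4)/(l - 7)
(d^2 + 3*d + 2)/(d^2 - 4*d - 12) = (d + 1)/(d - 6)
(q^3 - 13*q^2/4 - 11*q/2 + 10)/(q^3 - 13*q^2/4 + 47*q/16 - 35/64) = 16*(q^2 - 2*q - 8)/(16*q^2 - 32*q + 7)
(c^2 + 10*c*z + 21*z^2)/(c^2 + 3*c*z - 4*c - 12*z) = (c + 7*z)/(c - 4)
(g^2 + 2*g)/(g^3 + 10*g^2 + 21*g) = (g + 2)/(g^2 + 10*g + 21)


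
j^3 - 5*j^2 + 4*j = j*(j - 4)*(j - 1)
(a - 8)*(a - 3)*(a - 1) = a^3 - 12*a^2 + 35*a - 24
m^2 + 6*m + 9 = (m + 3)^2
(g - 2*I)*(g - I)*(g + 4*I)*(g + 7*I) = g^4 + 8*I*g^3 + 3*g^2 + 62*I*g + 56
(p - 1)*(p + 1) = p^2 - 1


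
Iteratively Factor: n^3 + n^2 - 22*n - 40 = (n - 5)*(n^2 + 6*n + 8) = (n - 5)*(n + 2)*(n + 4)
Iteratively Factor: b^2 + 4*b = (b + 4)*(b)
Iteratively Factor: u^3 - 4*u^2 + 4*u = (u - 2)*(u^2 - 2*u) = u*(u - 2)*(u - 2)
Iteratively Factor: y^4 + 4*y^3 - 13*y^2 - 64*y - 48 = (y + 3)*(y^3 + y^2 - 16*y - 16) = (y + 1)*(y + 3)*(y^2 - 16) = (y + 1)*(y + 3)*(y + 4)*(y - 4)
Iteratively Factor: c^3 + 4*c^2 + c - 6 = (c + 2)*(c^2 + 2*c - 3) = (c - 1)*(c + 2)*(c + 3)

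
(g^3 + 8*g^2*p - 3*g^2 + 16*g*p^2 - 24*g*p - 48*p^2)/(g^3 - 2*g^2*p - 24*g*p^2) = (-g^2 - 4*g*p + 3*g + 12*p)/(g*(-g + 6*p))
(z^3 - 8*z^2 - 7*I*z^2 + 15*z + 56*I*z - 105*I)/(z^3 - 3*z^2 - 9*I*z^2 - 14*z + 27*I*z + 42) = (z - 5)/(z - 2*I)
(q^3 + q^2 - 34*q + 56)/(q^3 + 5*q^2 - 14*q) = (q - 4)/q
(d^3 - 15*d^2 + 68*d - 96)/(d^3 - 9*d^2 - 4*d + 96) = (d - 3)/(d + 3)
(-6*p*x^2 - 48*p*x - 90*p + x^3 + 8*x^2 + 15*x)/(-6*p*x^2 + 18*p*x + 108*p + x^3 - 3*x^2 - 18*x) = (x + 5)/(x - 6)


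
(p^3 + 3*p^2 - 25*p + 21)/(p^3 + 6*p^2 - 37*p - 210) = (p^2 - 4*p + 3)/(p^2 - p - 30)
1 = 1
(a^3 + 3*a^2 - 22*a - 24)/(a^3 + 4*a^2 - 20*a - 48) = (a + 1)/(a + 2)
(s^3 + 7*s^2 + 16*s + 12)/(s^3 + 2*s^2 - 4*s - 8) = (s + 3)/(s - 2)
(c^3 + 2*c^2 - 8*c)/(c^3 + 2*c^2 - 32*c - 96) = c*(c - 2)/(c^2 - 2*c - 24)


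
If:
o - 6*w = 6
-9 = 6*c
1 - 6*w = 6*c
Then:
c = -3/2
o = 16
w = 5/3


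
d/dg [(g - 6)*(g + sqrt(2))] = 2*g - 6 + sqrt(2)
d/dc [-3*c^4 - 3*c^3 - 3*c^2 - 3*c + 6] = -12*c^3 - 9*c^2 - 6*c - 3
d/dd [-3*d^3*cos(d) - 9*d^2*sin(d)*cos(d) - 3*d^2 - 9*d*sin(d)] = 3*d^3*sin(d) - 9*d^2*cos(d) - 9*d^2*cos(2*d) - 9*d*sin(2*d) - 9*d*cos(d) - 6*d - 9*sin(d)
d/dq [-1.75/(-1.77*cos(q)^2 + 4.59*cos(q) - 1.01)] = (6.195*cos(q) - 8.0325)*sin(q)/(1.77*cos(q)^2 - 4.59*cos(q) + 1.01)^2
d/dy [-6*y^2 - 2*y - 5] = -12*y - 2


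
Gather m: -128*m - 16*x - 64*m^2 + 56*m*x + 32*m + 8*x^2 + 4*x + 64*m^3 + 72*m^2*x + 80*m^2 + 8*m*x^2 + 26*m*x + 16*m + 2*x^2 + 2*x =64*m^3 + m^2*(72*x + 16) + m*(8*x^2 + 82*x - 80) + 10*x^2 - 10*x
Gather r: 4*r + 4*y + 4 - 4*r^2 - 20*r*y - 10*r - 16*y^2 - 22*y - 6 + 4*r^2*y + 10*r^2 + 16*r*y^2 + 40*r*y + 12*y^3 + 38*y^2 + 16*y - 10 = r^2*(4*y + 6) + r*(16*y^2 + 20*y - 6) + 12*y^3 + 22*y^2 - 2*y - 12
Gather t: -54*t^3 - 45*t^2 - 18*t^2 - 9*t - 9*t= -54*t^3 - 63*t^2 - 18*t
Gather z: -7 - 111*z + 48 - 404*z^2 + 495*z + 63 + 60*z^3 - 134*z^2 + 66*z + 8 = 60*z^3 - 538*z^2 + 450*z + 112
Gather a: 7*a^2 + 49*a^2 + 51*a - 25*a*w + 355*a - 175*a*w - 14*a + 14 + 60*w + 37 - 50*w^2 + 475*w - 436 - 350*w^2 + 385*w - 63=56*a^2 + a*(392 - 200*w) - 400*w^2 + 920*w - 448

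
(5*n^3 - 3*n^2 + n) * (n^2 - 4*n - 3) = 5*n^5 - 23*n^4 - 2*n^3 + 5*n^2 - 3*n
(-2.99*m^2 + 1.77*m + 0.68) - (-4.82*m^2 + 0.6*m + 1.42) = 1.83*m^2 + 1.17*m - 0.74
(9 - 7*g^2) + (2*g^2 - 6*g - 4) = -5*g^2 - 6*g + 5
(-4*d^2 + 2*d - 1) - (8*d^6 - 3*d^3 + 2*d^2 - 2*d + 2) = -8*d^6 + 3*d^3 - 6*d^2 + 4*d - 3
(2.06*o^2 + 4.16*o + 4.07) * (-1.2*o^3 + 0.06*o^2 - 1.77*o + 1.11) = -2.472*o^5 - 4.8684*o^4 - 8.2806*o^3 - 4.8324*o^2 - 2.5863*o + 4.5177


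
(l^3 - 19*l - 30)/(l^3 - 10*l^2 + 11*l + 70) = (l + 3)/(l - 7)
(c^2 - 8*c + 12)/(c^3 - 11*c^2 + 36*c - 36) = 1/(c - 3)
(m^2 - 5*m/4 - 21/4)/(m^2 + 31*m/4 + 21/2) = (m - 3)/(m + 6)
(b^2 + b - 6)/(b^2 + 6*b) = (b^2 + b - 6)/(b*(b + 6))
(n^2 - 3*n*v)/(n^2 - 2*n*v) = (n - 3*v)/(n - 2*v)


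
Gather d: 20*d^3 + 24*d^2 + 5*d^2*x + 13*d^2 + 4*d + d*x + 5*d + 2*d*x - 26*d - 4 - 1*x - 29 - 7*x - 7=20*d^3 + d^2*(5*x + 37) + d*(3*x - 17) - 8*x - 40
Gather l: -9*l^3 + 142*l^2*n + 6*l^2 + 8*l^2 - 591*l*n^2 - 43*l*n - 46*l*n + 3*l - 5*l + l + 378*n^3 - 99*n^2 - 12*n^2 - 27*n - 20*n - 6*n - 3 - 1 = -9*l^3 + l^2*(142*n + 14) + l*(-591*n^2 - 89*n - 1) + 378*n^3 - 111*n^2 - 53*n - 4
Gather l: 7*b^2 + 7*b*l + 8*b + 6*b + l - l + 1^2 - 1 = 7*b^2 + 7*b*l + 14*b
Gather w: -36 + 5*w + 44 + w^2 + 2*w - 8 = w^2 + 7*w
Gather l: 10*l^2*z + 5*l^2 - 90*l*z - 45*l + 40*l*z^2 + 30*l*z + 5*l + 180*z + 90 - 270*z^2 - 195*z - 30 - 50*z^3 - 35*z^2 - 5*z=l^2*(10*z + 5) + l*(40*z^2 - 60*z - 40) - 50*z^3 - 305*z^2 - 20*z + 60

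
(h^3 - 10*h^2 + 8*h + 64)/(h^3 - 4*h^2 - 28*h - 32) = (h - 4)/(h + 2)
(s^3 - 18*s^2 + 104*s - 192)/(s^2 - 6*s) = s - 12 + 32/s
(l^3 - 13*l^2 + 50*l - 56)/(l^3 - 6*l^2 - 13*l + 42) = (l - 4)/(l + 3)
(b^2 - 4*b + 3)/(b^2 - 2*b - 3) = (b - 1)/(b + 1)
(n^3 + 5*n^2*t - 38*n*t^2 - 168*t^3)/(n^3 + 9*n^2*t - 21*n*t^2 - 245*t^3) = (-n^2 + 2*n*t + 24*t^2)/(-n^2 - 2*n*t + 35*t^2)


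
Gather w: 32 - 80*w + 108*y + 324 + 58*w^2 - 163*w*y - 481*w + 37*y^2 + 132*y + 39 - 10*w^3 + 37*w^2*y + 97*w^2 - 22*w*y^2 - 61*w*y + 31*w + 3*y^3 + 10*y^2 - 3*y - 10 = -10*w^3 + w^2*(37*y + 155) + w*(-22*y^2 - 224*y - 530) + 3*y^3 + 47*y^2 + 237*y + 385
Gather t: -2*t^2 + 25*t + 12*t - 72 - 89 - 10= -2*t^2 + 37*t - 171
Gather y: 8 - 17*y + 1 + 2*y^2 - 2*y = 2*y^2 - 19*y + 9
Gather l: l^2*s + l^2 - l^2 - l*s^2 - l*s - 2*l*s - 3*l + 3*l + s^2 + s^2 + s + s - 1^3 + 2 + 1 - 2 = l^2*s + l*(-s^2 - 3*s) + 2*s^2 + 2*s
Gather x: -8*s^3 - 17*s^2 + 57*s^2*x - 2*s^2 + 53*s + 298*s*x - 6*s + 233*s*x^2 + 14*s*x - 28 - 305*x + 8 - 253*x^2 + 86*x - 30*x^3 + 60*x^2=-8*s^3 - 19*s^2 + 47*s - 30*x^3 + x^2*(233*s - 193) + x*(57*s^2 + 312*s - 219) - 20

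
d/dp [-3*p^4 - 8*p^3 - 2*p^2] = 4*p*(-3*p^2 - 6*p - 1)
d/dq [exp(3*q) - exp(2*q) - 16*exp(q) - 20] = (3*exp(2*q) - 2*exp(q) - 16)*exp(q)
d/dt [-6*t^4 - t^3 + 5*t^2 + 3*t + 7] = -24*t^3 - 3*t^2 + 10*t + 3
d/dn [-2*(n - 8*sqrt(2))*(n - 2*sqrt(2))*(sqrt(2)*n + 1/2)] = -6*sqrt(2)*n^2 + 78*n - 54*sqrt(2)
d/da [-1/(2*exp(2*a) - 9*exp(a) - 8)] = (4*exp(a) - 9)*exp(a)/(-2*exp(2*a) + 9*exp(a) + 8)^2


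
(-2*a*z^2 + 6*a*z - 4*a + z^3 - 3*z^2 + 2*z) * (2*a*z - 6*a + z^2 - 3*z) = -4*a^2*z^3 + 24*a^2*z^2 - 44*a^2*z + 24*a^2 + z^5 - 6*z^4 + 11*z^3 - 6*z^2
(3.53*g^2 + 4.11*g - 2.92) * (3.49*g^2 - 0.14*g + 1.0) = 12.3197*g^4 + 13.8497*g^3 - 7.2362*g^2 + 4.5188*g - 2.92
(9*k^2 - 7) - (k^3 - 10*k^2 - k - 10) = -k^3 + 19*k^2 + k + 3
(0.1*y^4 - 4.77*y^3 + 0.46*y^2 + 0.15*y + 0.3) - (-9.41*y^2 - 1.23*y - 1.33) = 0.1*y^4 - 4.77*y^3 + 9.87*y^2 + 1.38*y + 1.63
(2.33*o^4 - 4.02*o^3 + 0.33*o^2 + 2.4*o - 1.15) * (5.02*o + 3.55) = 11.6966*o^5 - 11.9089*o^4 - 12.6144*o^3 + 13.2195*o^2 + 2.747*o - 4.0825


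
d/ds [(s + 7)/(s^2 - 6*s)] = (-s^2 - 14*s + 42)/(s^2*(s^2 - 12*s + 36))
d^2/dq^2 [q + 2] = 0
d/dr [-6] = 0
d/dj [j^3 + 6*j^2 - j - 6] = 3*j^2 + 12*j - 1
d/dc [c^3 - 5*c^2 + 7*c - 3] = 3*c^2 - 10*c + 7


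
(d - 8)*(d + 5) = d^2 - 3*d - 40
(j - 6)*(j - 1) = j^2 - 7*j + 6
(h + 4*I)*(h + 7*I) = h^2 + 11*I*h - 28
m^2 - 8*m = m*(m - 8)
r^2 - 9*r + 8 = (r - 8)*(r - 1)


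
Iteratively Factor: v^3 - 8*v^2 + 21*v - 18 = (v - 2)*(v^2 - 6*v + 9) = (v - 3)*(v - 2)*(v - 3)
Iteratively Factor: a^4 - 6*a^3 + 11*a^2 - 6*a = (a)*(a^3 - 6*a^2 + 11*a - 6) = a*(a - 2)*(a^2 - 4*a + 3) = a*(a - 2)*(a - 1)*(a - 3)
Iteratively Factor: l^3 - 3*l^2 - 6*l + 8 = (l - 4)*(l^2 + l - 2) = (l - 4)*(l + 2)*(l - 1)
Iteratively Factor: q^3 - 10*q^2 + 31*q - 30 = (q - 5)*(q^2 - 5*q + 6) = (q - 5)*(q - 2)*(q - 3)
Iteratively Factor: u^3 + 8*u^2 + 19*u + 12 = (u + 3)*(u^2 + 5*u + 4) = (u + 1)*(u + 3)*(u + 4)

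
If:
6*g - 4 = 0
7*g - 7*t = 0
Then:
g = 2/3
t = 2/3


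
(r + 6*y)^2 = r^2 + 12*r*y + 36*y^2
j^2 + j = j*(j + 1)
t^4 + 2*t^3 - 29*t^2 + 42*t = t*(t - 3)*(t - 2)*(t + 7)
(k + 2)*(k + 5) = k^2 + 7*k + 10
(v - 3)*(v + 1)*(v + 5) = v^3 + 3*v^2 - 13*v - 15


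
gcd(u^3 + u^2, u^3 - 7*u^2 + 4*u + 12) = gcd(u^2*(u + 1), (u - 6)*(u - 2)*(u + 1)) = u + 1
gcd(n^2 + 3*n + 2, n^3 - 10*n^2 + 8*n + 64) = n + 2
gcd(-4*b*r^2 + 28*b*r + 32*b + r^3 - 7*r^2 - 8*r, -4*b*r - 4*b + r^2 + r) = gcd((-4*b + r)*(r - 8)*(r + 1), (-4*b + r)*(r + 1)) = -4*b*r - 4*b + r^2 + r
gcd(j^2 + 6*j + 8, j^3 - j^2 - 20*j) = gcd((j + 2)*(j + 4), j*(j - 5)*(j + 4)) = j + 4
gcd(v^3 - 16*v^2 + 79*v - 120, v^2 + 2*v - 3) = 1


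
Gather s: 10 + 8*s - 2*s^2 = -2*s^2 + 8*s + 10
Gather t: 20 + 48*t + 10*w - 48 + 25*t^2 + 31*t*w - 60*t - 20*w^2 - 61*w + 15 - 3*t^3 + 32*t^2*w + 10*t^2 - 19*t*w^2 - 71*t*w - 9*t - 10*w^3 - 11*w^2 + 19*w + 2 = -3*t^3 + t^2*(32*w + 35) + t*(-19*w^2 - 40*w - 21) - 10*w^3 - 31*w^2 - 32*w - 11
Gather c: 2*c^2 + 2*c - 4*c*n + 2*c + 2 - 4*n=2*c^2 + c*(4 - 4*n) - 4*n + 2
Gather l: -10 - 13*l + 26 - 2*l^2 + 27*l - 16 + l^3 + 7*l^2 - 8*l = l^3 + 5*l^2 + 6*l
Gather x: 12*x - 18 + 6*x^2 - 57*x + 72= 6*x^2 - 45*x + 54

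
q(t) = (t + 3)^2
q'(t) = 2*t + 6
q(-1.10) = 3.61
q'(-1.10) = 3.80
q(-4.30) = 1.69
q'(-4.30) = -2.60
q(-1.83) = 1.37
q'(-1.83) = 2.34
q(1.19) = 17.56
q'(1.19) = 8.38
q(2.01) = 25.10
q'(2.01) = 10.02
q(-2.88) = 0.01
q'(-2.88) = 0.24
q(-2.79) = 0.04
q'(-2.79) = 0.42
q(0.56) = 12.67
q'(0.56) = 7.12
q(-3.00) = 0.00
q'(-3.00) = 0.00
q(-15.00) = 144.00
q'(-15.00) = -24.00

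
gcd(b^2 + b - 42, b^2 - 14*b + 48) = b - 6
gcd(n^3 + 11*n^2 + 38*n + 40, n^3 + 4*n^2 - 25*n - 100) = n^2 + 9*n + 20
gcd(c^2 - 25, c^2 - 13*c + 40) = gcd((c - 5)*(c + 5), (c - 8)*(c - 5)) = c - 5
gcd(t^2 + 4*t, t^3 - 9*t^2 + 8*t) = t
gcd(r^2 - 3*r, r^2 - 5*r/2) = r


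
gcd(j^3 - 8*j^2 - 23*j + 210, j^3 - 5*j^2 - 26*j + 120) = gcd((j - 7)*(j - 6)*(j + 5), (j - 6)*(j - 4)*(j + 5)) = j^2 - j - 30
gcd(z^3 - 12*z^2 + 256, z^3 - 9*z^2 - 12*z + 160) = z^2 - 4*z - 32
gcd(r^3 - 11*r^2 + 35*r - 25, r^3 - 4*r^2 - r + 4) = r - 1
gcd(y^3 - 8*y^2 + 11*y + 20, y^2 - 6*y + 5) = y - 5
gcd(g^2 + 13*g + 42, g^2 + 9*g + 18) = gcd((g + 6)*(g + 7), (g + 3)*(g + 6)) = g + 6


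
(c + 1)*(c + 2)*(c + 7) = c^3 + 10*c^2 + 23*c + 14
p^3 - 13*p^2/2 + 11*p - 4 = (p - 4)*(p - 2)*(p - 1/2)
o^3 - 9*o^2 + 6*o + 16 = (o - 8)*(o - 2)*(o + 1)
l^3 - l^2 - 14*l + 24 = (l - 3)*(l - 2)*(l + 4)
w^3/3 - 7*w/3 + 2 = (w/3 + 1)*(w - 2)*(w - 1)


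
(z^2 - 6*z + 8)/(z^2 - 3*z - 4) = (z - 2)/(z + 1)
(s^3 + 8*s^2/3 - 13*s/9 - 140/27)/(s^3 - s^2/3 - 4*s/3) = (s^2 + 4*s + 35/9)/(s*(s + 1))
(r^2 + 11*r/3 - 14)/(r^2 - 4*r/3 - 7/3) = (r + 6)/(r + 1)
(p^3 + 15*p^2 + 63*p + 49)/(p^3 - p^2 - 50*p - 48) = (p^2 + 14*p + 49)/(p^2 - 2*p - 48)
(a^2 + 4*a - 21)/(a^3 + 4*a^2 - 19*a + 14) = (a - 3)/(a^2 - 3*a + 2)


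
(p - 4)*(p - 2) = p^2 - 6*p + 8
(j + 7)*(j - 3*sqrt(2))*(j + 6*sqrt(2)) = j^3 + 3*sqrt(2)*j^2 + 7*j^2 - 36*j + 21*sqrt(2)*j - 252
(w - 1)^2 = w^2 - 2*w + 1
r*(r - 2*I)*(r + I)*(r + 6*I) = r^4 + 5*I*r^3 + 8*r^2 + 12*I*r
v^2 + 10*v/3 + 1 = (v + 1/3)*(v + 3)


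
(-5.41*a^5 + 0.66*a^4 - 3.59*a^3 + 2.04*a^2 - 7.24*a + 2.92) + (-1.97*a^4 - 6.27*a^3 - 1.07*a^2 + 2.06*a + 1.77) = -5.41*a^5 - 1.31*a^4 - 9.86*a^3 + 0.97*a^2 - 5.18*a + 4.69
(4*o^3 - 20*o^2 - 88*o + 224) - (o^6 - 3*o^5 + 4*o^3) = -o^6 + 3*o^5 - 20*o^2 - 88*o + 224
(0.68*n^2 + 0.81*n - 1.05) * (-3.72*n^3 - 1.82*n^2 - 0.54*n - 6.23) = -2.5296*n^5 - 4.2508*n^4 + 2.0646*n^3 - 2.7628*n^2 - 4.4793*n + 6.5415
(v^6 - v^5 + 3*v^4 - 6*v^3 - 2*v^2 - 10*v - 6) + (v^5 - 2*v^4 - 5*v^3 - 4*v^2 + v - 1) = v^6 + v^4 - 11*v^3 - 6*v^2 - 9*v - 7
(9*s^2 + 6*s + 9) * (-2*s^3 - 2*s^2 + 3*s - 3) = -18*s^5 - 30*s^4 - 3*s^3 - 27*s^2 + 9*s - 27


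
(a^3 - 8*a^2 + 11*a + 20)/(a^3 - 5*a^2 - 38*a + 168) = (a^2 - 4*a - 5)/(a^2 - a - 42)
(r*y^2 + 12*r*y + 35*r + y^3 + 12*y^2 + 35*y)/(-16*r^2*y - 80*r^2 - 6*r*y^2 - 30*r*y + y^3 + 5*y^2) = (r*y + 7*r + y^2 + 7*y)/(-16*r^2 - 6*r*y + y^2)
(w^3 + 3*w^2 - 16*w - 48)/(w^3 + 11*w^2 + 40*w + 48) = (w - 4)/(w + 4)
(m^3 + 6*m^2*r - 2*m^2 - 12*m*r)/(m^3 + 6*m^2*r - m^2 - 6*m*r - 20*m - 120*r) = m*(m - 2)/(m^2 - m - 20)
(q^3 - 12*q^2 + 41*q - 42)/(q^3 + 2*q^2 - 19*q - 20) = (q^3 - 12*q^2 + 41*q - 42)/(q^3 + 2*q^2 - 19*q - 20)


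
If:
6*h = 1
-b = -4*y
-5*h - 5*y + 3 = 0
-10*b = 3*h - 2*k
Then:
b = 26/15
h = 1/6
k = 107/12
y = 13/30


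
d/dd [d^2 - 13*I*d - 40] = 2*d - 13*I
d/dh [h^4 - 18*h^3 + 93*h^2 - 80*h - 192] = 4*h^3 - 54*h^2 + 186*h - 80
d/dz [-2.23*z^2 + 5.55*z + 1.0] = 5.55 - 4.46*z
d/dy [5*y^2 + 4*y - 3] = 10*y + 4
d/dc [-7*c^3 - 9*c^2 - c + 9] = -21*c^2 - 18*c - 1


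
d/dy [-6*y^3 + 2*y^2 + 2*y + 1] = -18*y^2 + 4*y + 2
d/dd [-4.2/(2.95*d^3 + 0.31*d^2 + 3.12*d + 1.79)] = (37.17*d^2 + 2.604*d + 13.104)/(2.95*d^3 + 0.31*d^2 + 3.12*d + 1.79)^2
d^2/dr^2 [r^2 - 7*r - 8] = 2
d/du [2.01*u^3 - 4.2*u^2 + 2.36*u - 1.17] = 6.03*u^2 - 8.4*u + 2.36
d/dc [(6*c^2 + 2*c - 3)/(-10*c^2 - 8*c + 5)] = 14*(-2*c^2 - 1)/(100*c^4 + 160*c^3 - 36*c^2 - 80*c + 25)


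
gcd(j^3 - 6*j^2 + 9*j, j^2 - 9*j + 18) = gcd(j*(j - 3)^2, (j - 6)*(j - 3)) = j - 3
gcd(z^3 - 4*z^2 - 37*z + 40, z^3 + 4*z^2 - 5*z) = z^2 + 4*z - 5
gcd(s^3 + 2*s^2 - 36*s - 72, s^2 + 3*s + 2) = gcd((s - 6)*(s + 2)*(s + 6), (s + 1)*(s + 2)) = s + 2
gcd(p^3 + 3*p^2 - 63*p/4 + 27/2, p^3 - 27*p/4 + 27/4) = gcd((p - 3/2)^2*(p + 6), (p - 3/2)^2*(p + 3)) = p^2 - 3*p + 9/4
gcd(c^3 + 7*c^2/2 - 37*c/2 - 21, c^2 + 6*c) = c + 6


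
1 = 1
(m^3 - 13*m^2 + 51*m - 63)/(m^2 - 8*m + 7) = (m^2 - 6*m + 9)/(m - 1)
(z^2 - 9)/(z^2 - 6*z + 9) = (z + 3)/(z - 3)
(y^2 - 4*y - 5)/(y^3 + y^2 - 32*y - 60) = (y^2 - 4*y - 5)/(y^3 + y^2 - 32*y - 60)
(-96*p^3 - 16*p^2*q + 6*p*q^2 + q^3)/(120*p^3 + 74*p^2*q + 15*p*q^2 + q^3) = (-4*p + q)/(5*p + q)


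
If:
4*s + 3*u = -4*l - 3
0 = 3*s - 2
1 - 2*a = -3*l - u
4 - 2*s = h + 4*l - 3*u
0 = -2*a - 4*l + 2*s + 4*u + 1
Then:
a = -17/22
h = 5/33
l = -13/33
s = 2/3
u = -15/11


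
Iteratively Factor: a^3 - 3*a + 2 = (a - 1)*(a^2 + a - 2) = (a - 1)^2*(a + 2)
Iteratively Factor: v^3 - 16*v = (v)*(v^2 - 16) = v*(v - 4)*(v + 4)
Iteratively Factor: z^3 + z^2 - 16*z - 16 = (z + 4)*(z^2 - 3*z - 4) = (z - 4)*(z + 4)*(z + 1)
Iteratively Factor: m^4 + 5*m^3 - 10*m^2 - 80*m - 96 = (m - 4)*(m^3 + 9*m^2 + 26*m + 24) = (m - 4)*(m + 4)*(m^2 + 5*m + 6) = (m - 4)*(m + 2)*(m + 4)*(m + 3)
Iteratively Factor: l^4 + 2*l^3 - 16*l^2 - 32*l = (l + 2)*(l^3 - 16*l) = (l + 2)*(l + 4)*(l^2 - 4*l) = (l - 4)*(l + 2)*(l + 4)*(l)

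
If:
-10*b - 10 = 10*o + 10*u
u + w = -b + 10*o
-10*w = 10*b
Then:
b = -w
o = w/11 - 1/11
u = 10*w/11 - 10/11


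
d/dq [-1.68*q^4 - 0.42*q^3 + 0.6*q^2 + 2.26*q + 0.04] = -6.72*q^3 - 1.26*q^2 + 1.2*q + 2.26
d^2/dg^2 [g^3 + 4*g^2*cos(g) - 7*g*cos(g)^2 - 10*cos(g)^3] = -4*g^2*cos(g) - 16*g*sin(g) + 14*g*cos(2*g) + 6*g + 14*sin(2*g) + 31*cos(g)/2 + 45*cos(3*g)/2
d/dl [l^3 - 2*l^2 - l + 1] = 3*l^2 - 4*l - 1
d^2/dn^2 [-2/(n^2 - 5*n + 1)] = 4*(n^2 - 5*n - (2*n - 5)^2 + 1)/(n^2 - 5*n + 1)^3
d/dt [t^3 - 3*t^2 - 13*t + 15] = 3*t^2 - 6*t - 13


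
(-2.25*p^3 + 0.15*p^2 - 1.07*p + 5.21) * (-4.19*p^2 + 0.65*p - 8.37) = 9.4275*p^5 - 2.091*p^4 + 23.4133*p^3 - 23.7809*p^2 + 12.3424*p - 43.6077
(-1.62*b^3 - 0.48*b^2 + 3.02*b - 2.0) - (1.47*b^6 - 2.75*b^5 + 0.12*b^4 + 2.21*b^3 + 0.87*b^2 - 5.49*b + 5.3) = -1.47*b^6 + 2.75*b^5 - 0.12*b^4 - 3.83*b^3 - 1.35*b^2 + 8.51*b - 7.3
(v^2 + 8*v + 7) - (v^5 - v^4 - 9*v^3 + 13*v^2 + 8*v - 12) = -v^5 + v^4 + 9*v^3 - 12*v^2 + 19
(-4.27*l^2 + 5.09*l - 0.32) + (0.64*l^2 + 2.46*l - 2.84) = -3.63*l^2 + 7.55*l - 3.16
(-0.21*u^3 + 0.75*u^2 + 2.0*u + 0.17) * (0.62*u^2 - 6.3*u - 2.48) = -0.1302*u^5 + 1.788*u^4 - 2.9642*u^3 - 14.3546*u^2 - 6.031*u - 0.4216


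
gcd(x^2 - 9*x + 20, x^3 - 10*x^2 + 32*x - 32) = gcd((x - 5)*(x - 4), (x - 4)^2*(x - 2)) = x - 4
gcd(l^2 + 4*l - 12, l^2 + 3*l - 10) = l - 2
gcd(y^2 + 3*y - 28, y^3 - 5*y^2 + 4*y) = y - 4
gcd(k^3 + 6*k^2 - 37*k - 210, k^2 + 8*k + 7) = k + 7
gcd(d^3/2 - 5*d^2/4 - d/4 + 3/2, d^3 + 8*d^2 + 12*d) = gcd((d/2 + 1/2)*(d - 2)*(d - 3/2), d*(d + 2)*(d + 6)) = 1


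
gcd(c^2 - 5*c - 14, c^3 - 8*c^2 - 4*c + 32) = c + 2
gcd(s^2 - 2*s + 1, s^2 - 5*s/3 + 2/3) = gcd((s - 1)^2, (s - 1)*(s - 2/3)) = s - 1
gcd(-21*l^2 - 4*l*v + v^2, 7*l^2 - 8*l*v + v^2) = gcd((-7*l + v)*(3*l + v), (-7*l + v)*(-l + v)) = -7*l + v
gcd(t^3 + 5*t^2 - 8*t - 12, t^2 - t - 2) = t^2 - t - 2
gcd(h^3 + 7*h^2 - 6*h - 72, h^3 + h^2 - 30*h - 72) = h + 4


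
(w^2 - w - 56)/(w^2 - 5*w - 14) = (-w^2 + w + 56)/(-w^2 + 5*w + 14)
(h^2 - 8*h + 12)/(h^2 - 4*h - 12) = (h - 2)/(h + 2)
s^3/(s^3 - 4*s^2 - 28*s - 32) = s^3/(s^3 - 4*s^2 - 28*s - 32)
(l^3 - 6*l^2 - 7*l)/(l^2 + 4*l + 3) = l*(l - 7)/(l + 3)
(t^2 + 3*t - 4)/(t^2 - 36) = (t^2 + 3*t - 4)/(t^2 - 36)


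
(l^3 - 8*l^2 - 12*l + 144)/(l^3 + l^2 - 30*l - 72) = (l - 6)/(l + 3)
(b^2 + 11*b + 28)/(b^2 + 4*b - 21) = (b + 4)/(b - 3)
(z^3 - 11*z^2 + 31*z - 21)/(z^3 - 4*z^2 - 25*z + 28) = (z - 3)/(z + 4)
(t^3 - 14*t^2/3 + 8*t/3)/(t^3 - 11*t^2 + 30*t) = (3*t^2 - 14*t + 8)/(3*(t^2 - 11*t + 30))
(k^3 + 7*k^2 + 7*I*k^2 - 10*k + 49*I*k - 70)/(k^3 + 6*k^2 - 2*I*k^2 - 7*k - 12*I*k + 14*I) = (k^2 + 7*I*k - 10)/(k^2 - k*(1 + 2*I) + 2*I)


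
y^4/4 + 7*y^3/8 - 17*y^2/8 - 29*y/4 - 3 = (y/4 + 1)*(y - 3)*(y + 1/2)*(y + 2)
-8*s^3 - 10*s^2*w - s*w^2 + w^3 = (-4*s + w)*(s + w)*(2*s + w)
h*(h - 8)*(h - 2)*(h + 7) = h^4 - 3*h^3 - 54*h^2 + 112*h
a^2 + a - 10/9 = (a - 2/3)*(a + 5/3)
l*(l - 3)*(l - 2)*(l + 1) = l^4 - 4*l^3 + l^2 + 6*l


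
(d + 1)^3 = d^3 + 3*d^2 + 3*d + 1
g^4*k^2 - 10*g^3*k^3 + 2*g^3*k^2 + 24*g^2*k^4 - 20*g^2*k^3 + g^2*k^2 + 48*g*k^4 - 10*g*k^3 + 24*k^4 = (g - 6*k)*(g - 4*k)*(g*k + k)^2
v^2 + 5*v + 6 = (v + 2)*(v + 3)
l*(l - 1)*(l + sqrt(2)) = l^3 - l^2 + sqrt(2)*l^2 - sqrt(2)*l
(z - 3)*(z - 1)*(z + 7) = z^3 + 3*z^2 - 25*z + 21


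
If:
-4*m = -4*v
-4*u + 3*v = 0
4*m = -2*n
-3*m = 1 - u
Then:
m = -4/9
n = 8/9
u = -1/3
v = -4/9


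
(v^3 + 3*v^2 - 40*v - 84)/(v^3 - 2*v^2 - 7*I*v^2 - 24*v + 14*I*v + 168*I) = (v^2 + 9*v + 14)/(v^2 + v*(4 - 7*I) - 28*I)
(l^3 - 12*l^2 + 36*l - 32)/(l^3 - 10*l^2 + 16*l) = (l - 2)/l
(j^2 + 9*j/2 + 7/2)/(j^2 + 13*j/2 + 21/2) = (j + 1)/(j + 3)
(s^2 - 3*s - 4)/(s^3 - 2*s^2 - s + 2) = (s - 4)/(s^2 - 3*s + 2)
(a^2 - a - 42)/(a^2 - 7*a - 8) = (-a^2 + a + 42)/(-a^2 + 7*a + 8)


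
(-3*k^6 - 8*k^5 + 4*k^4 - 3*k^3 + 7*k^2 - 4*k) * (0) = 0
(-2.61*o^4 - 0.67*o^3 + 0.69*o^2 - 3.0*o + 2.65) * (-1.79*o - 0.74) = 4.6719*o^5 + 3.1307*o^4 - 0.7393*o^3 + 4.8594*o^2 - 2.5235*o - 1.961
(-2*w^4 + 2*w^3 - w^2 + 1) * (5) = -10*w^4 + 10*w^3 - 5*w^2 + 5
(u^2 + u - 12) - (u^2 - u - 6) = 2*u - 6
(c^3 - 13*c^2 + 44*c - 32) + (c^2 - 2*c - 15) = c^3 - 12*c^2 + 42*c - 47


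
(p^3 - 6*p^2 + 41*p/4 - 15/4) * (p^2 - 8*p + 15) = p^5 - 14*p^4 + 293*p^3/4 - 703*p^2/4 + 735*p/4 - 225/4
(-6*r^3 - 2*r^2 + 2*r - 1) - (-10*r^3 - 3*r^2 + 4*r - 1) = 4*r^3 + r^2 - 2*r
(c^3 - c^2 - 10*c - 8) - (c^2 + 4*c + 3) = c^3 - 2*c^2 - 14*c - 11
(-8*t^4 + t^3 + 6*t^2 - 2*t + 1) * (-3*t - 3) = 24*t^5 + 21*t^4 - 21*t^3 - 12*t^2 + 3*t - 3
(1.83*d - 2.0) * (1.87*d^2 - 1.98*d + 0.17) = 3.4221*d^3 - 7.3634*d^2 + 4.2711*d - 0.34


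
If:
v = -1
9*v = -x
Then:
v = -1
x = 9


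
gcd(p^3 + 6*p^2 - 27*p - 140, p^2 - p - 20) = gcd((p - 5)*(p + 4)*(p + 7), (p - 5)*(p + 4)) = p^2 - p - 20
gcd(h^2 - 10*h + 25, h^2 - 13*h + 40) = h - 5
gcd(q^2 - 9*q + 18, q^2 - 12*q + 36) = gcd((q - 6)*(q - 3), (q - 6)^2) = q - 6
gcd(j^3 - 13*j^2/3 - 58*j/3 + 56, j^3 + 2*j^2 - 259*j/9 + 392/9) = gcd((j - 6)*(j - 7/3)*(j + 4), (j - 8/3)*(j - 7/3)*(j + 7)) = j - 7/3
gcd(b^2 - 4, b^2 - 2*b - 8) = b + 2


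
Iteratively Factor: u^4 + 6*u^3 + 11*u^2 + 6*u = (u + 2)*(u^3 + 4*u^2 + 3*u) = (u + 1)*(u + 2)*(u^2 + 3*u) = u*(u + 1)*(u + 2)*(u + 3)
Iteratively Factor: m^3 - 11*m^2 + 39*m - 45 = (m - 5)*(m^2 - 6*m + 9) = (m - 5)*(m - 3)*(m - 3)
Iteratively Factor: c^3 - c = (c - 1)*(c^2 + c) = c*(c - 1)*(c + 1)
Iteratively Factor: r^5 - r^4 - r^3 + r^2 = (r)*(r^4 - r^3 - r^2 + r) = r*(r + 1)*(r^3 - 2*r^2 + r) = r*(r - 1)*(r + 1)*(r^2 - r) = r^2*(r - 1)*(r + 1)*(r - 1)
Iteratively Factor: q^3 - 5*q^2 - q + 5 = (q - 5)*(q^2 - 1) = (q - 5)*(q + 1)*(q - 1)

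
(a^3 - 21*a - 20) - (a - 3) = a^3 - 22*a - 17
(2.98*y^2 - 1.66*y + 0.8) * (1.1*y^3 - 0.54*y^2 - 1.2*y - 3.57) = 3.278*y^5 - 3.4352*y^4 - 1.7996*y^3 - 9.0786*y^2 + 4.9662*y - 2.856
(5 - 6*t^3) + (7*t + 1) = -6*t^3 + 7*t + 6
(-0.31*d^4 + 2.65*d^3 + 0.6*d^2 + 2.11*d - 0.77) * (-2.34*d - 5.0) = 0.7254*d^5 - 4.651*d^4 - 14.654*d^3 - 7.9374*d^2 - 8.7482*d + 3.85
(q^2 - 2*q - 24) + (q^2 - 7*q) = 2*q^2 - 9*q - 24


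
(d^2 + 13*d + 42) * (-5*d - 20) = -5*d^3 - 85*d^2 - 470*d - 840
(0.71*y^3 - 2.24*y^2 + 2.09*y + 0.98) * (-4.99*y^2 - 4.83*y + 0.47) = -3.5429*y^5 + 7.7483*y^4 + 0.723800000000001*y^3 - 16.0377*y^2 - 3.7511*y + 0.4606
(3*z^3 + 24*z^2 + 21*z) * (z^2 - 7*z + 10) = 3*z^5 + 3*z^4 - 117*z^3 + 93*z^2 + 210*z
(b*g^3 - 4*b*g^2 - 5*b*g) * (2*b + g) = 2*b^2*g^3 - 8*b^2*g^2 - 10*b^2*g + b*g^4 - 4*b*g^3 - 5*b*g^2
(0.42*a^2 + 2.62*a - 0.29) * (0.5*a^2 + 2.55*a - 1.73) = 0.21*a^4 + 2.381*a^3 + 5.8094*a^2 - 5.2721*a + 0.5017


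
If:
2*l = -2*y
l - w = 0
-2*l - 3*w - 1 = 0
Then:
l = -1/5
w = -1/5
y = 1/5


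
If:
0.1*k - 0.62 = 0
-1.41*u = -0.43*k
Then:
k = 6.20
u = 1.89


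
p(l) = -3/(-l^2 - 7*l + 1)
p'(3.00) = -0.05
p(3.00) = 0.10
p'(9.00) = 0.00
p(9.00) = 0.02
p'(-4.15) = 0.02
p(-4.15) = -0.23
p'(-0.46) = -1.14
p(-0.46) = -0.75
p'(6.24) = -0.01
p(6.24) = 0.04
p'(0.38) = -7.15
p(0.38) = 1.66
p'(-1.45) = -0.15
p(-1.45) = -0.33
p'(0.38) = -7.15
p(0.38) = 1.66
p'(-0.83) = -0.43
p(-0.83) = -0.49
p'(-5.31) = 0.11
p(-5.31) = -0.30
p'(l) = -3*(2*l + 7)/(-l^2 - 7*l + 1)^2 = 3*(-2*l - 7)/(l^2 + 7*l - 1)^2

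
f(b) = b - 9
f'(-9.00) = 1.00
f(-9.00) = -18.00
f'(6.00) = 1.00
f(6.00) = -3.00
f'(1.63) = 1.00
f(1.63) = -7.37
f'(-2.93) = 1.00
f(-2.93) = -11.93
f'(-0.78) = 1.00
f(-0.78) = -9.78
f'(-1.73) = 1.00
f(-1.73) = -10.73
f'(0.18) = 1.00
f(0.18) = -8.82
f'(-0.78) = 1.00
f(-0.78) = -9.78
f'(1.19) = 1.00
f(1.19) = -7.81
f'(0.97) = 1.00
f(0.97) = -8.03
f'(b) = 1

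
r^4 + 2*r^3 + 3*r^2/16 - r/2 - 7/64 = (r - 1/2)*(r + 1/4)*(r + 1/2)*(r + 7/4)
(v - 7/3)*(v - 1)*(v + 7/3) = v^3 - v^2 - 49*v/9 + 49/9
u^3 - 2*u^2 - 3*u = u*(u - 3)*(u + 1)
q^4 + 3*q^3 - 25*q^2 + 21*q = q*(q - 3)*(q - 1)*(q + 7)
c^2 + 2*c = c*(c + 2)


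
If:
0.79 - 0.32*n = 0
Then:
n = 2.47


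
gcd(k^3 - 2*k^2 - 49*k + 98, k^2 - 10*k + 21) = k - 7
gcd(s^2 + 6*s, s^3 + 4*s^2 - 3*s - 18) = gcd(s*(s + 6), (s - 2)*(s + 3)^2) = 1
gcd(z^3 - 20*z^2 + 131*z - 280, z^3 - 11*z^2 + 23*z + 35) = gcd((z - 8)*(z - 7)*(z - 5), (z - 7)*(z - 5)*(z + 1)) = z^2 - 12*z + 35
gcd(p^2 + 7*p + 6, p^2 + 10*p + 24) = p + 6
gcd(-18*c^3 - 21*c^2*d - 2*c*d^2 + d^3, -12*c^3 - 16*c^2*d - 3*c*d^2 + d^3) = 6*c^2 + 5*c*d - d^2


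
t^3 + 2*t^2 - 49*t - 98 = (t - 7)*(t + 2)*(t + 7)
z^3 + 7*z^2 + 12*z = z*(z + 3)*(z + 4)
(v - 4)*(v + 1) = v^2 - 3*v - 4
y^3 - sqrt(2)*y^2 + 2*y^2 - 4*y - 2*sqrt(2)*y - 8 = (y + 2)*(y - 2*sqrt(2))*(y + sqrt(2))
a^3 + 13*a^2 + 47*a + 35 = (a + 1)*(a + 5)*(a + 7)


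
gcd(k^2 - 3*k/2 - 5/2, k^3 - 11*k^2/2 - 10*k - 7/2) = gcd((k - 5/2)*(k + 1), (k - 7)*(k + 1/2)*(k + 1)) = k + 1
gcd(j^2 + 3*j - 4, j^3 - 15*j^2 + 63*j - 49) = j - 1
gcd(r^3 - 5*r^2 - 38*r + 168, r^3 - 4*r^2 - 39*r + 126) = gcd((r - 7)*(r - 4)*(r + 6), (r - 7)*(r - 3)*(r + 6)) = r^2 - r - 42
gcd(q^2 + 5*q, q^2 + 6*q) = q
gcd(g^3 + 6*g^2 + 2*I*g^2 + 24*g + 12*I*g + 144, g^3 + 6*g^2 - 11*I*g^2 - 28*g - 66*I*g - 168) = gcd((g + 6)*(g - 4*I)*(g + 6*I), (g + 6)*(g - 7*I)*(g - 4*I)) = g^2 + g*(6 - 4*I) - 24*I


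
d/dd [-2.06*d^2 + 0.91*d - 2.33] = 0.91 - 4.12*d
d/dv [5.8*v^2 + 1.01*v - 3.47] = 11.6*v + 1.01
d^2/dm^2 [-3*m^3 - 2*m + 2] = -18*m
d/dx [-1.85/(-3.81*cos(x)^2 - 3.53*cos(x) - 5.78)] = (14.097*cos(x) + 6.5305)*sin(x)/(3.81*cos(x)^2 + 3.53*cos(x) + 5.78)^2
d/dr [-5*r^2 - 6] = -10*r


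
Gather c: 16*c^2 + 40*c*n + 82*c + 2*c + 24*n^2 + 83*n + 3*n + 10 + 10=16*c^2 + c*(40*n + 84) + 24*n^2 + 86*n + 20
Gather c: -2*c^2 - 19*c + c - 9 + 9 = -2*c^2 - 18*c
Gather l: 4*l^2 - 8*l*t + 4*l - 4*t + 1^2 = 4*l^2 + l*(4 - 8*t) - 4*t + 1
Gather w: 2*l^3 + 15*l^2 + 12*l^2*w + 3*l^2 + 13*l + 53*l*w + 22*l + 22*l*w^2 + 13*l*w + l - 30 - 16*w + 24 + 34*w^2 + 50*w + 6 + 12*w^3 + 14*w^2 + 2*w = 2*l^3 + 18*l^2 + 36*l + 12*w^3 + w^2*(22*l + 48) + w*(12*l^2 + 66*l + 36)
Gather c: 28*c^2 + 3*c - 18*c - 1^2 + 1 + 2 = 28*c^2 - 15*c + 2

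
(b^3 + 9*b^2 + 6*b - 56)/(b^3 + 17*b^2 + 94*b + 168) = (b - 2)/(b + 6)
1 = 1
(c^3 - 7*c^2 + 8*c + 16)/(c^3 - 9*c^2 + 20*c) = (c^2 - 3*c - 4)/(c*(c - 5))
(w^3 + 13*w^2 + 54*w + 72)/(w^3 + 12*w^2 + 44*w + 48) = (w + 3)/(w + 2)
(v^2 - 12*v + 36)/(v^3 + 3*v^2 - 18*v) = (v^2 - 12*v + 36)/(v*(v^2 + 3*v - 18))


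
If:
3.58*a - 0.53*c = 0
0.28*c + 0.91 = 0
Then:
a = -0.48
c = -3.25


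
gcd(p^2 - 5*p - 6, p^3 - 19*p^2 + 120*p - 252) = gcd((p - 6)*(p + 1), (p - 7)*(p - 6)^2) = p - 6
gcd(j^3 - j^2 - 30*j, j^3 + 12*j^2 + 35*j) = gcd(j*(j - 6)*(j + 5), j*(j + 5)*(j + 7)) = j^2 + 5*j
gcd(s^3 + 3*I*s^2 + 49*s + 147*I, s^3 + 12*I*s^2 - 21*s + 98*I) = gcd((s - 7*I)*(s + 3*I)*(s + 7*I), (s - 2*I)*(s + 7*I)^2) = s + 7*I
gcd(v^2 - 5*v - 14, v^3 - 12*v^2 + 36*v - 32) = 1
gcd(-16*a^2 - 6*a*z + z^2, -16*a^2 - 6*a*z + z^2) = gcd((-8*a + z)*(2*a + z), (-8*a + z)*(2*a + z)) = -16*a^2 - 6*a*z + z^2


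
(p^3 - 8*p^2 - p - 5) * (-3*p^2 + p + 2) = -3*p^5 + 25*p^4 - 3*p^3 - 2*p^2 - 7*p - 10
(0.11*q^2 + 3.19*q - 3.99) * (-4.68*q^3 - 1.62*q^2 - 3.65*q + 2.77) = -0.5148*q^5 - 15.1074*q^4 + 13.1039*q^3 - 4.875*q^2 + 23.3998*q - 11.0523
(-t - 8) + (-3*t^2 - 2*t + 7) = -3*t^2 - 3*t - 1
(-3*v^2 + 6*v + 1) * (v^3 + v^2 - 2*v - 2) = -3*v^5 + 3*v^4 + 13*v^3 - 5*v^2 - 14*v - 2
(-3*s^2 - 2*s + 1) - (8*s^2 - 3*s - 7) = -11*s^2 + s + 8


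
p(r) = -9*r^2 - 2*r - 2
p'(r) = -18*r - 2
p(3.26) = -104.17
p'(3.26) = -60.68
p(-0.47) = -3.05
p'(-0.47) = 6.46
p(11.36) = -1186.17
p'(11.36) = -206.48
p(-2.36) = -47.41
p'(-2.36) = 40.48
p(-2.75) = -64.56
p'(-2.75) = 47.50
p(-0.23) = -2.02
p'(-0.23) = 2.14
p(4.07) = -159.22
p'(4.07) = -75.26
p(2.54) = -65.14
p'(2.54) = -47.72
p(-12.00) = -1274.00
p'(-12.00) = 214.00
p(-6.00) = -314.00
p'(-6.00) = 106.00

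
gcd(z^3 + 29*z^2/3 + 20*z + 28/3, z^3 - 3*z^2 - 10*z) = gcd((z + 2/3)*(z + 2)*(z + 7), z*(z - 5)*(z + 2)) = z + 2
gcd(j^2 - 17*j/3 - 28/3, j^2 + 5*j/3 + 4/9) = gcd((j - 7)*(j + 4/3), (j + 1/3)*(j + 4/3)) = j + 4/3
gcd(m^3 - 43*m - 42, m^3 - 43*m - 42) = m^3 - 43*m - 42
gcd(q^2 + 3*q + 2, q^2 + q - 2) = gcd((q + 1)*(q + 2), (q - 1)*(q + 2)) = q + 2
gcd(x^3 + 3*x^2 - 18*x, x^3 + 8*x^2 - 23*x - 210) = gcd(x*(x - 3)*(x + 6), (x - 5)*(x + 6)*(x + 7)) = x + 6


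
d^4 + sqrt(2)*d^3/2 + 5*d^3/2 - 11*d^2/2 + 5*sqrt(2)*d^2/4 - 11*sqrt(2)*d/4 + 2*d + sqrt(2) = (d - 1)*(d - 1/2)*(d + 4)*(d + sqrt(2)/2)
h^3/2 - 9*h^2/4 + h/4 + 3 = (h/2 + 1/2)*(h - 4)*(h - 3/2)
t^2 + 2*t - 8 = (t - 2)*(t + 4)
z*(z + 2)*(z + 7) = z^3 + 9*z^2 + 14*z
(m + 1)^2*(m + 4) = m^3 + 6*m^2 + 9*m + 4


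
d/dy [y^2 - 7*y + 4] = 2*y - 7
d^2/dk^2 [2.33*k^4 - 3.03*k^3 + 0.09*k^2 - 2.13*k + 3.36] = 27.96*k^2 - 18.18*k + 0.18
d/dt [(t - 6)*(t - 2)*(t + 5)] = 3*t^2 - 6*t - 28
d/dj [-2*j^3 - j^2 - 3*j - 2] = -6*j^2 - 2*j - 3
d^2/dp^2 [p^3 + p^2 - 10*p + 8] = 6*p + 2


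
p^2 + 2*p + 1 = (p + 1)^2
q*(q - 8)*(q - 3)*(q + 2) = q^4 - 9*q^3 + 2*q^2 + 48*q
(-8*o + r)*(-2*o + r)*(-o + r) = -16*o^3 + 26*o^2*r - 11*o*r^2 + r^3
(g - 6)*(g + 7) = g^2 + g - 42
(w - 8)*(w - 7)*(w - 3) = w^3 - 18*w^2 + 101*w - 168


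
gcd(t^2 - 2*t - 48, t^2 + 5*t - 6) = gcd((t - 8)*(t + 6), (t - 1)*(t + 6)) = t + 6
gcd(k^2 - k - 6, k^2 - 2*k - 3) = k - 3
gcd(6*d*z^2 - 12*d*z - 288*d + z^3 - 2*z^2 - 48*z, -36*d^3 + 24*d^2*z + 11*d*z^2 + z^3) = 6*d + z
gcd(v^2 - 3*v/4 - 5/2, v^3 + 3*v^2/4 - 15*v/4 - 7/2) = v - 2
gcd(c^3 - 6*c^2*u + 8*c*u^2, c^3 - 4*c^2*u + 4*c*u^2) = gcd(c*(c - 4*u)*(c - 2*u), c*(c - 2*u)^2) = -c^2 + 2*c*u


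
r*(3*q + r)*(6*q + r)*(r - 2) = 18*q^2*r^2 - 36*q^2*r + 9*q*r^3 - 18*q*r^2 + r^4 - 2*r^3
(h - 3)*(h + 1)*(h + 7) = h^3 + 5*h^2 - 17*h - 21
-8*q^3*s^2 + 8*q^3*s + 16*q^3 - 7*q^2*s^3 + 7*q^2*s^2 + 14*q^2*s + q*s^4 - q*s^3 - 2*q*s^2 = (-8*q + s)*(q + s)*(s - 2)*(q*s + q)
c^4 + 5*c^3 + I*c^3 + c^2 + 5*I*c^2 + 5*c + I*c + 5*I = (c + 5)*(c - I)*(c + I)^2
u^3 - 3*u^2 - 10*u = u*(u - 5)*(u + 2)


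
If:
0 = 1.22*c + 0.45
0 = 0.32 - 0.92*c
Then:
No Solution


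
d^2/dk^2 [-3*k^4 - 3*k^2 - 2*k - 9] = -36*k^2 - 6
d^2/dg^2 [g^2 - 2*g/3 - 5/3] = 2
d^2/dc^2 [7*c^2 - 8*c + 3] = 14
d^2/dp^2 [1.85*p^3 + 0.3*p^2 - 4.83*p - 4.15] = 11.1*p + 0.6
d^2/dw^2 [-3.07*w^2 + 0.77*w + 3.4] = -6.14000000000000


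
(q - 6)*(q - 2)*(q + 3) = q^3 - 5*q^2 - 12*q + 36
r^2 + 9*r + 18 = (r + 3)*(r + 6)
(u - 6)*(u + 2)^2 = u^3 - 2*u^2 - 20*u - 24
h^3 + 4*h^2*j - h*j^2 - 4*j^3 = (h - j)*(h + j)*(h + 4*j)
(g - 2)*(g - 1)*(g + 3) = g^3 - 7*g + 6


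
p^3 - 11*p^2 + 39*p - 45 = (p - 5)*(p - 3)^2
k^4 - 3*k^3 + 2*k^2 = k^2*(k - 2)*(k - 1)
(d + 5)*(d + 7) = d^2 + 12*d + 35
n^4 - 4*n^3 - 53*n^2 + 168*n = n*(n - 8)*(n - 3)*(n + 7)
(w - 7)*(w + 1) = w^2 - 6*w - 7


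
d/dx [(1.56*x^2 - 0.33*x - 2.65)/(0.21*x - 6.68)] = (0.3276*x^2 - 20.8416*x + 2.7609)/(0.0441*x^2 - 2.8056*x + 44.6224)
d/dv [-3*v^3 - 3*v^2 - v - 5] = -9*v^2 - 6*v - 1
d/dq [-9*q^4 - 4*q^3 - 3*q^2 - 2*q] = -36*q^3 - 12*q^2 - 6*q - 2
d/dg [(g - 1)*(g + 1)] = 2*g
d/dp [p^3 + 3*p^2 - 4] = 3*p*(p + 2)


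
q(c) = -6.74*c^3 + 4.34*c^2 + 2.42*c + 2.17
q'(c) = -20.22*c^2 + 8.68*c + 2.42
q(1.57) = -9.42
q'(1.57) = -33.79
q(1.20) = -0.32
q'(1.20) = -16.28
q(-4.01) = 496.86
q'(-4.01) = -357.53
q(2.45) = -64.97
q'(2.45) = -97.68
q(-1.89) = 58.60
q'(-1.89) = -86.21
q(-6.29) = 1835.96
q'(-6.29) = -852.16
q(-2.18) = 87.35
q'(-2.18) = -112.60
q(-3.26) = 273.92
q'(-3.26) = -240.77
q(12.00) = -10990.55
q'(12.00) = -2805.10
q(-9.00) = 5245.39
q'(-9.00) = -1713.52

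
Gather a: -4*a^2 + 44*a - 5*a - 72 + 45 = -4*a^2 + 39*a - 27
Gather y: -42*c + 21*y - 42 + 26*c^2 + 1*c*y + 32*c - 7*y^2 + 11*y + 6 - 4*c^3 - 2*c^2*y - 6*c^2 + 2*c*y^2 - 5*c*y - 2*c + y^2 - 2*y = -4*c^3 + 20*c^2 - 12*c + y^2*(2*c - 6) + y*(-2*c^2 - 4*c + 30) - 36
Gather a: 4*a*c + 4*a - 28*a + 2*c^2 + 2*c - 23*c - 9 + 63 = a*(4*c - 24) + 2*c^2 - 21*c + 54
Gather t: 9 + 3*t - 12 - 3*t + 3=0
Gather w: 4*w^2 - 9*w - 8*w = 4*w^2 - 17*w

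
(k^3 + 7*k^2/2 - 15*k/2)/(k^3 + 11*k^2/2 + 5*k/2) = (2*k - 3)/(2*k + 1)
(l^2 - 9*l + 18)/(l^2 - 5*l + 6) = (l - 6)/(l - 2)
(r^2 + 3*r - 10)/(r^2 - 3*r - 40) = (r - 2)/(r - 8)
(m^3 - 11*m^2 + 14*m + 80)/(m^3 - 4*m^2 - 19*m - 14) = (m^2 - 13*m + 40)/(m^2 - 6*m - 7)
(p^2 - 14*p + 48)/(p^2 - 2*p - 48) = (p - 6)/(p + 6)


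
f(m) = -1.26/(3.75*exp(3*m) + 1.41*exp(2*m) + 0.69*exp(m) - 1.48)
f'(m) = -1.26*(-11.25*exp(3*m) - 2.82*exp(2*m) - 0.69*exp(m))/(3.75*exp(3*m) + 1.41*exp(2*m) + 0.69*exp(m) - 1.48)^2 = (14.175*exp(2*m) + 3.5532*exp(m) + 0.8694)*exp(m)/(3.75*exp(3*m) + 1.41*exp(2*m) + 0.69*exp(m) - 1.48)^2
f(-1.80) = 0.96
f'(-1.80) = 0.18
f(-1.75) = 0.97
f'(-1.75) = 0.20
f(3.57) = -0.00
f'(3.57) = 0.00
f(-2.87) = 0.88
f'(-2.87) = 0.03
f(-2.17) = 0.91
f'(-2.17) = 0.09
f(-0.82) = 2.16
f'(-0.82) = 6.74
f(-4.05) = 0.86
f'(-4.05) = 0.01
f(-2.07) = 0.92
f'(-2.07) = 0.10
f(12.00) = 0.00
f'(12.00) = 0.00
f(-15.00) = 0.85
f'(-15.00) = 0.00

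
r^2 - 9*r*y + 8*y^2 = (r - 8*y)*(r - y)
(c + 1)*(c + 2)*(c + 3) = c^3 + 6*c^2 + 11*c + 6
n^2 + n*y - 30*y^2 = (n - 5*y)*(n + 6*y)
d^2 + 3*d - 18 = (d - 3)*(d + 6)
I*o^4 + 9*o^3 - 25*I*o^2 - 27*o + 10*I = (o - 5*I)*(o - 2*I)*(o - I)*(I*o + 1)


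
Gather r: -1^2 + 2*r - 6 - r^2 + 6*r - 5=-r^2 + 8*r - 12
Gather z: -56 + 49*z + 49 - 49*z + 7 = 0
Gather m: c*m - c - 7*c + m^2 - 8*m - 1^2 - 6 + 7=-8*c + m^2 + m*(c - 8)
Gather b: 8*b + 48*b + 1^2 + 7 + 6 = 56*b + 14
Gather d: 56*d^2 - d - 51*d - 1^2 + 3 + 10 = 56*d^2 - 52*d + 12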